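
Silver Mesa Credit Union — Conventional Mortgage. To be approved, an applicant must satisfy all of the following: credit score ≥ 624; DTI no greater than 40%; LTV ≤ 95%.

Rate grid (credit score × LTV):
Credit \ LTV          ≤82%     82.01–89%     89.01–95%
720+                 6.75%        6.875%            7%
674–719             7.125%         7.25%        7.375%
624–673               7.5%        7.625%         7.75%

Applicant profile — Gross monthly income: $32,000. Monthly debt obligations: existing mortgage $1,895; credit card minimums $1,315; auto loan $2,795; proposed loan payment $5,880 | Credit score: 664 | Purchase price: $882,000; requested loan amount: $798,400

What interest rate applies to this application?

Credit score 664 ≥ 624; Total monthly debts = (1,895 + 1,315 + 2,795 + 5,880) = 11,885. Debt-to-income = 11,885/32,000 = 37.1% — meets 40% limit
LTV = 798,400/882,000 = 90.5% ≤ 95%
Row: 664 falls in 624–673. Column: 90.5% falls in 89.01–95%. Rate = 7.75%.

7.75%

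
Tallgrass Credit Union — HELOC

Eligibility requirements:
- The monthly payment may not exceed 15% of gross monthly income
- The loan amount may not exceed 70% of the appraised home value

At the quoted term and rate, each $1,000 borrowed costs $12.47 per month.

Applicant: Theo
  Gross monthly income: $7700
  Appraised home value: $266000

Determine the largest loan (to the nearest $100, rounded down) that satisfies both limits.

$92,600

Payment cap: 15% × $7,700 = $1,155/month.
At $12.47 per $1,000, that supports 1,155/12.47 × 1,000 ≈ $92,622 → $92,600.
LTV cap: 70% × $266,000 = $186,200 → $186,200.
Binding constraint: payment-to-income.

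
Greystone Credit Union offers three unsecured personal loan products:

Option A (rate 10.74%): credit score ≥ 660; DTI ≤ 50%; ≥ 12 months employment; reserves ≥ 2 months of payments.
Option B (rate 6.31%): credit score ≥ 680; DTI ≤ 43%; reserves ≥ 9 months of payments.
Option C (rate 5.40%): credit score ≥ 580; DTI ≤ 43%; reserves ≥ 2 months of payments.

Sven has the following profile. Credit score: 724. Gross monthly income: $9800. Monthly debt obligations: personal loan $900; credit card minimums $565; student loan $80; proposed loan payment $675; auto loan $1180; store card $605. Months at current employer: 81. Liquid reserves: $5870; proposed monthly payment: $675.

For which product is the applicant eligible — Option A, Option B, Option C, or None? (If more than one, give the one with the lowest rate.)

Option C

Total debts = (900 + 565 + 80 + 675 + 1,180 + 605) = 4,005; DTI = 4,005/9,800 = 40.9%.
Reserves = 5,870/675 = 8.7 months.
Option A: score 724 ≥ 660; DTI 40.9% ≤ 50%; employment 81 ≥ 12 mo; reserves 8.7 ≥ 2 mo → qualifies.
Option B: score 724 ≥ 680; DTI 40.9% ≤ 43%; reserves 8.7 < 9 mo → does not qualify.
Option C: score 724 ≥ 580; DTI 40.9% ≤ 43%; reserves 8.7 ≥ 2 mo → qualifies.
Qualifying: Option A, Option C. Lowest rate is 5.40% → Option C.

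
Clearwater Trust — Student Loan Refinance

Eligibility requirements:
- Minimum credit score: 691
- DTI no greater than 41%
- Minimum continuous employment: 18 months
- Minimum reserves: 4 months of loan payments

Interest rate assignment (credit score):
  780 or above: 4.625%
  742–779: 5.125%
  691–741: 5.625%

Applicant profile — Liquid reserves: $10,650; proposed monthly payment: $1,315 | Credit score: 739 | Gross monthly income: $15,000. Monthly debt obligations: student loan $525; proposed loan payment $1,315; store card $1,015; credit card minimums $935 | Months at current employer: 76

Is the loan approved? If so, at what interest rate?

Approved at 5.625%

Credit score 739 ≥ 691 (meets minimum)
Total monthly debts = (525 + 1,315 + 1,015 + 935) = 3,790. Debt-to-income = 3,790/15,000 = 25.3% — meets 41% limit
Reserves = 10,650/1,315 = 8.1 months ≥ 4
Employment 76 ≥ 18 months
All requirements met. Score 739 falls in the 691–741 tier → 5.625%.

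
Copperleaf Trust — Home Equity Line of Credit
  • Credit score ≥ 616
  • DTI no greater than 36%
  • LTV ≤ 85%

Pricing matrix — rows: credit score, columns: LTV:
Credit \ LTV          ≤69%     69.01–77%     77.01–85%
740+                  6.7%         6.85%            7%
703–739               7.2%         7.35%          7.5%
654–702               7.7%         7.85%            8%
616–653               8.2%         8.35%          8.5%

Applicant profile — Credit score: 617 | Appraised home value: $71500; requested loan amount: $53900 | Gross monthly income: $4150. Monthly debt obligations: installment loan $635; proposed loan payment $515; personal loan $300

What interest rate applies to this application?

8.35%

Credit score 617 ≥ 616; Total monthly debts = (635 + 515 + 300) = 1,450. DTI: 1,450 ÷ 4,150 = 34.9%, within the 36% cap
Loan-to-value = 53,900/71,500 = 75.4% — pass (85% max)
Score 617 is in the 616–653 band; LTV 75.4% is in the 69.01–77% band → 8.35%.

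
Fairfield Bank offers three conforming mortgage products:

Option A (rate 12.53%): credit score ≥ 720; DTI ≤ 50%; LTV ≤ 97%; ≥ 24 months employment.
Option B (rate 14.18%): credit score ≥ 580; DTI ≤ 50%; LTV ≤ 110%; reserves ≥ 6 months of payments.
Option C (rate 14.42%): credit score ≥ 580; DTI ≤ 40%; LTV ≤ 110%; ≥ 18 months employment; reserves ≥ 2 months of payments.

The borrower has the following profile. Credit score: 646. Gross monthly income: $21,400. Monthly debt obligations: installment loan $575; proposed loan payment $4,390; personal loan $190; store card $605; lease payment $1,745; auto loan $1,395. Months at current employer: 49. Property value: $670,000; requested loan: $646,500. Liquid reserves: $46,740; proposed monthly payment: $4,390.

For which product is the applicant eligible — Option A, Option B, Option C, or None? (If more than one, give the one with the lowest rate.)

Option B

Total debts = (575 + 4,390 + 190 + 605 + 1,745 + 1,395) = 8,900; DTI = 8,900/21,400 = 41.6%.
LTV = 646,500/670,000 = 96.5%.
Reserves = 46,740/4,390 = 10.6 months.
Option A: score 646 < 720; DTI 41.6% ≤ 50%; LTV 96.5% ≤ 97%; employment 49 ≥ 24 mo → does not qualify.
Option B: score 646 ≥ 580; DTI 41.6% ≤ 50%; LTV 96.5% ≤ 110%; reserves 10.6 ≥ 6 mo → qualifies.
Option C: score 646 ≥ 580; DTI 41.6% > 40%; LTV 96.5% ≤ 110%; employment 49 ≥ 18 mo; reserves 10.6 ≥ 2 mo → does not qualify.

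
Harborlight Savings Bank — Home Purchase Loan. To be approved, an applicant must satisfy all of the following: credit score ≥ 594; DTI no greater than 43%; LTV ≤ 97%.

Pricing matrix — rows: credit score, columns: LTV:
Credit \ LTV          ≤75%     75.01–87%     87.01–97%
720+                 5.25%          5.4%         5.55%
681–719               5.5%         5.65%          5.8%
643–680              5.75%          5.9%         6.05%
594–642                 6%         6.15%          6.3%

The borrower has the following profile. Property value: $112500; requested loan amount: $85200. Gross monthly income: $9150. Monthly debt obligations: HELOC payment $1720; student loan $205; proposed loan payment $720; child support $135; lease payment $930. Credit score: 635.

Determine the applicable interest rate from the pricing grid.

6.15%

Credit score 635 ≥ 594; Total monthly debts = (1,720 + 205 + 720 + 135 + 930) = 3,710. DTI: 3,710 ÷ 9,150 = 40.5%, within the 43% cap
LTV = 85,200/112,500 = 75.7% ≤ 97%
Credit 635 → row 594–642; LTV 75.7% → column 75.01–87%. Grid cell → 6.15%.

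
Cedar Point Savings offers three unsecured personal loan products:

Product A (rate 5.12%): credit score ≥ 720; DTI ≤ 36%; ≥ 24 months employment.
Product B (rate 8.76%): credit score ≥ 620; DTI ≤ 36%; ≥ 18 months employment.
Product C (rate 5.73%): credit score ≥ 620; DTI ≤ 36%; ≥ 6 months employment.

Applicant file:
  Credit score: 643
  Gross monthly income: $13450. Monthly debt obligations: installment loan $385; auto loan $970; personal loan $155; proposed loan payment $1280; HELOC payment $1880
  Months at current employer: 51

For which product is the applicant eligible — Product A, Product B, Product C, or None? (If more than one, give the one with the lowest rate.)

Total debts = (385 + 970 + 155 + 1,280 + 1,880) = 4,670; DTI = 4,670/13,450 = 34.7%.
Product A: score 643 < 720; DTI 34.7% ≤ 36%; employment 51 ≥ 24 mo → does not qualify.
Product B: score 643 ≥ 620; DTI 34.7% ≤ 36%; employment 51 ≥ 18 mo → qualifies.
Product C: score 643 ≥ 620; DTI 34.7% ≤ 36%; employment 51 ≥ 6 mo → qualifies.
Qualifying: Product B, Product C. Lowest rate is 5.73% → Product C.

Product C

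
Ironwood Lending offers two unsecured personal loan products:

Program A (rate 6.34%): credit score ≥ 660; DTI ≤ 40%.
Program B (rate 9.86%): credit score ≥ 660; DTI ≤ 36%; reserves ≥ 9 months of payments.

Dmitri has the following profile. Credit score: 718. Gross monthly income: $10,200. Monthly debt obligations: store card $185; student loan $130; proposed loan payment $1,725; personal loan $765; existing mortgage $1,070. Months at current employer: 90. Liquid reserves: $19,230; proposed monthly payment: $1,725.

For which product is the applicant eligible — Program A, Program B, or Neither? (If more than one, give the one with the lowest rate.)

Total debts = (185 + 130 + 1,725 + 765 + 1,070) = 3,875; DTI = 3,875/10,200 = 38%.
Reserves = 19,230/1,725 = 11.1 months.
Program A: score 718 ≥ 660; DTI 38% ≤ 40% → qualifies.
Program B: score 718 ≥ 660; DTI 38% > 36%; reserves 11.1 ≥ 9 mo → does not qualify.

Program A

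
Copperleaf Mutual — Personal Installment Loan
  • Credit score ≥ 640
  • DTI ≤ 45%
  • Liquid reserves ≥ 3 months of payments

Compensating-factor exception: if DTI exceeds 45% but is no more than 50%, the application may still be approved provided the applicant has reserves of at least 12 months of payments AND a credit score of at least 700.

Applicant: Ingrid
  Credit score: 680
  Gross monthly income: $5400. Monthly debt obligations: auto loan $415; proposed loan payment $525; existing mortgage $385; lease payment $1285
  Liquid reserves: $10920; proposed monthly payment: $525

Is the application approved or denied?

Credit score 680 ≥ 640 (meets base)
Total debts = (415 + 525 + 385 + 1,285) = 2,610. DTI: 2,610 ÷ 5,400 = 48.3%, over the 45% base limit.
Reserves: 10,920 ÷ 525 = 20.8 months (meets 3-month minimum)
48.3% falls in the override range (45%–50%), so the compensating-factor test applies.
Reserves 20.8 ≥ 12 months; credit score 680 < 700.
Override conditions not both satisfied; exception does not apply.

Denied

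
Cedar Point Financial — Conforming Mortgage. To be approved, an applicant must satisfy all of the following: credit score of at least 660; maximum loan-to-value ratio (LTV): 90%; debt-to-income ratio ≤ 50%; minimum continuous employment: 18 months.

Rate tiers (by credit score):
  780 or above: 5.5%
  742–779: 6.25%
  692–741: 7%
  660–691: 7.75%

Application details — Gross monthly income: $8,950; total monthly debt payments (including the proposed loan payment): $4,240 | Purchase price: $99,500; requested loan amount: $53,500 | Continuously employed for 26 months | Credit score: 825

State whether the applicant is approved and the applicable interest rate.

Credit score 825 ≥ 660 (meets minimum)
Debt-to-income = 4,240/8,950 = 47.4% — meets 50% limit
Employment 26 ≥ 18 months
LTV: 53,500 ÷ 99,500 = 53.8%, within 90% cap
All requirements met. Score 825 falls in the 780 or above tier → 5.5%.

Approved at 5.5%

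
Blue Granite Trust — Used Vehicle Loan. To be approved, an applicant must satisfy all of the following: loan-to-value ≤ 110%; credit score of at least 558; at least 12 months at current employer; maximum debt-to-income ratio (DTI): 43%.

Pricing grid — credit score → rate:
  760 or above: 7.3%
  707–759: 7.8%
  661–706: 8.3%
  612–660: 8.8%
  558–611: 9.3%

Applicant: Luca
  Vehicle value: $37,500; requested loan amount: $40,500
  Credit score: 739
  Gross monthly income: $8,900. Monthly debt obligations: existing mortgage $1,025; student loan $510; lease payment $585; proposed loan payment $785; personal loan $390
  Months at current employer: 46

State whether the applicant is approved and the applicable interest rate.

Approved at 7.8%

Credit score 739 ≥ 558 (meets minimum)
Total monthly debts = (1,025 + 510 + 585 + 785 + 390) = 3,295. DTI: 3,295 ÷ 8,900 = 37%, within the 43% cap
LTV = 40,500/37,500 = 108% ≤ 110%
Employment 46 ≥ 12 months
All requirements met. Score 739 falls in the 707–759 tier → 7.8%.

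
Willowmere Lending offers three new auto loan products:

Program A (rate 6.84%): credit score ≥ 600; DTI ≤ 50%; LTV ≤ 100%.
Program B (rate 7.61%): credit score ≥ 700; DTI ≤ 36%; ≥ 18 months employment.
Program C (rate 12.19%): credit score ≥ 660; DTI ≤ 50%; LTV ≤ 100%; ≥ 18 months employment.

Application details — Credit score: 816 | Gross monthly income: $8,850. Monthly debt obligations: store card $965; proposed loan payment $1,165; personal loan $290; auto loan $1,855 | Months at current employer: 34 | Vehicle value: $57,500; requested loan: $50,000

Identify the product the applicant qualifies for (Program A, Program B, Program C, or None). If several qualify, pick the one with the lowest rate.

Total debts = (965 + 1,165 + 290 + 1,855) = 4,275; DTI = 4,275/8,850 = 48.3%.
LTV = 50,000/57,500 = 87%.
Program A: score 816 ≥ 600; DTI 48.3% ≤ 50%; LTV 87% ≤ 100% → qualifies.
Program B: score 816 ≥ 700; DTI 48.3% > 36%; employment 34 ≥ 18 mo → does not qualify.
Program C: score 816 ≥ 660; DTI 48.3% ≤ 50%; LTV 87% ≤ 100%; employment 34 ≥ 18 mo → qualifies.
Qualifying: Program A, Program C. Lowest rate is 6.84% → Program A.

Program A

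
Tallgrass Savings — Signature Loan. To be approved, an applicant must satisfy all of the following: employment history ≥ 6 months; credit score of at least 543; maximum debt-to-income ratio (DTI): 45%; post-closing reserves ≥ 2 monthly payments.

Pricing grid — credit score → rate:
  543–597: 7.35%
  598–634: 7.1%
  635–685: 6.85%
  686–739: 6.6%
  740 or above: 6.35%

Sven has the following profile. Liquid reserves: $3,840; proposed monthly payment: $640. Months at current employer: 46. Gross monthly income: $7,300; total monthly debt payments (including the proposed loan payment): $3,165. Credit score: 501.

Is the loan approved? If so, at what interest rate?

Credit score 501 < 543 (below minimum)
Employment 46 ≥ 6 months
DTI: 3,165 ÷ 7,300 = 43.4%, within the 45% cap
Reserves: 3,840 ÷ 640 = 6.0 months (meets 2-month minimum)
Not all requirements met → denied.

Denied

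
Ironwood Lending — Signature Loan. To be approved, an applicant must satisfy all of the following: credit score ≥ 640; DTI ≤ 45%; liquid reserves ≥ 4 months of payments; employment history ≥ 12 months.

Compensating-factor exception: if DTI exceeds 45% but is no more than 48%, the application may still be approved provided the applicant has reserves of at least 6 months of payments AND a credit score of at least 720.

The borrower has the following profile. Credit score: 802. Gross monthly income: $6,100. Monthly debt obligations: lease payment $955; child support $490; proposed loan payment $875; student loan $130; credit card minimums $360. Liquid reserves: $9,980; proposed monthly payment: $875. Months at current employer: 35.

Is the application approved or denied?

Approved

Credit score 802 ≥ 640 (meets base)
Total debts = (955 + 490 + 875 + 130 + 360) = 2,810. DTI: 2,810 ÷ 6,100 = 46.1%, over the 45% base limit.
Reserves = 9,980/875 = 11.4 months ≥ 4
Employment 35 ≥ 12 months
46.1% falls in the override range (45%–48%), so the compensating-factor test applies.
Reserves 11.4 ≥ 6 months; credit score 802 ≥ 720.
Both compensating conditions met → exception applies.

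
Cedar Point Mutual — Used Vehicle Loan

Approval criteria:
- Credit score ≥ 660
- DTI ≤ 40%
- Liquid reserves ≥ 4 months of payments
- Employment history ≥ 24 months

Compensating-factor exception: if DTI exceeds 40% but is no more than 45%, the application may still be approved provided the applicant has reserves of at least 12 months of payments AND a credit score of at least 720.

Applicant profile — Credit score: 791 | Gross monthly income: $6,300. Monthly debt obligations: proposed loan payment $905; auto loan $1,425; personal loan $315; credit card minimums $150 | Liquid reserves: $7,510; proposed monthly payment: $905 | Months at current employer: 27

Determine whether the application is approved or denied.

Credit score 791 ≥ 660 (meets base)
Total debts = (905 + 1,425 + 315 + 150) = 2,795. DTI = 2,795/6,300 = 44.4% > 40% — standard DTI limit exceeded.
Reserves = 7,510/905 = 8.3 months ≥ 4
Employment 27 ≥ 24 months
44.4% falls in the override range (40%–45%), so the compensating-factor test applies.
Override check — reserves: 8.3 mo (short of 12); score: 791 (ok).
Override conditions not both satisfied; exception does not apply.

Denied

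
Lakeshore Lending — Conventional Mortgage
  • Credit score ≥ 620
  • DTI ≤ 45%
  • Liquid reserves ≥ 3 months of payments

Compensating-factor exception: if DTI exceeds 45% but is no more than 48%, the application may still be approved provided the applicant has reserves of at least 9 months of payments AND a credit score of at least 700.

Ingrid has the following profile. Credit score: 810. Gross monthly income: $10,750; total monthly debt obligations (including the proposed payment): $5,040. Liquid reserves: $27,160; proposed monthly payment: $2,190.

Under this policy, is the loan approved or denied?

Approved

Credit score 810 ≥ 620 (meets base)
DTI: 5,040 ÷ 10,750 = 46.9%, over the 45% base limit.
Reserves: 27,160 ÷ 2,190 = 12.4 months (meets 3-month minimum)
DTI 46.9% is within the 45%–48% exception band; checking compensating factors.
Override check — reserves: 12.4 mo (ok); score: 810 (ok).
Both override conditions satisfied; DTI exception granted.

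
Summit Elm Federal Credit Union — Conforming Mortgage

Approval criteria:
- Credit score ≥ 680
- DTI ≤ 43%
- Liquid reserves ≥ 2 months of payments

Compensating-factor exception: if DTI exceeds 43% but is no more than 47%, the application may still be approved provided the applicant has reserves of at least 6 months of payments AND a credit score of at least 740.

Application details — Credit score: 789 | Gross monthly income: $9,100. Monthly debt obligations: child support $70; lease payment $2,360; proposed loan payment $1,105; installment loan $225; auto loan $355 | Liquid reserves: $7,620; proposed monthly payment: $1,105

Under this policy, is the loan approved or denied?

Credit score 789 ≥ 680 (meets base)
Total debts = (70 + 2,360 + 1,105 + 225 + 355) = 4,115. DTI: 4,115 ÷ 9,100 = 45.2%, over the 43% base limit.
Reserves: 7,620 ÷ 1,105 = 6.9 months (meets 2-month minimum)
45.2% falls in the override range (43%–47%), so the compensating-factor test applies.
Reserves 6.9 ≥ 6 months; credit score 789 ≥ 740.
Both override conditions satisfied; DTI exception granted.

Approved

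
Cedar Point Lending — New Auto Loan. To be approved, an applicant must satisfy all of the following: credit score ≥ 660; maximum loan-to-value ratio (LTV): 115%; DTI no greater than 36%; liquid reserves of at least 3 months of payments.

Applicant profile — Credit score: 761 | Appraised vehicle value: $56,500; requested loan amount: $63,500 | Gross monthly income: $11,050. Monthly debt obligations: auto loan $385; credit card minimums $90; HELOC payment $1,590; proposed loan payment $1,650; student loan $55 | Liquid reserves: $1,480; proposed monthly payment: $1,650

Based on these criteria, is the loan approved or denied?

Credit score 761 ≥ 660 (meets)
Loan-to-value = 63,500/56,500 = 112.4% — pass (115% max)
Total monthly debts = (385 + 90 + 1,590 + 1,650 + 55) = 3,770. Debt-to-income = 3,770/11,050 = 34.1% — meets 36% limit
Reserves: 1,480 ÷ 1,650 = 0.9 months (below 3-month minimum)
Fails on reserves.

Denied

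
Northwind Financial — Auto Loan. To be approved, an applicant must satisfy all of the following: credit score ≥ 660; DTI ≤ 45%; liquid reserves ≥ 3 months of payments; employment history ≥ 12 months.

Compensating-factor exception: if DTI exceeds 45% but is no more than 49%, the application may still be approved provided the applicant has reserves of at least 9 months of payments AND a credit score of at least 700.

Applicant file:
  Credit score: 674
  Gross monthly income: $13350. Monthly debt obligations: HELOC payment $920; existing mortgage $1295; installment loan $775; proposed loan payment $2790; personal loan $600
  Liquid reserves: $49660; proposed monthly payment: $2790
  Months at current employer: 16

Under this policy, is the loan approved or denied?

Denied

Credit score 674 ≥ 660 (meets base)
Total debts = (920 + 1,295 + 775 + 2,790 + 600) = 6,380. DTI = 6,380/13,350 = 47.8% > 45% — standard DTI limit exceeded.
Liquid reserves cover 49,660/2,790 = 17.8 months — ≥ 3 required
Employment 16 ≥ 12 months
DTI 47.8% is within the 45%–49% exception band; checking compensating factors.
Reserves 17.8 ≥ 9 months; credit score 674 < 700.
Override conditions not both satisfied; exception does not apply.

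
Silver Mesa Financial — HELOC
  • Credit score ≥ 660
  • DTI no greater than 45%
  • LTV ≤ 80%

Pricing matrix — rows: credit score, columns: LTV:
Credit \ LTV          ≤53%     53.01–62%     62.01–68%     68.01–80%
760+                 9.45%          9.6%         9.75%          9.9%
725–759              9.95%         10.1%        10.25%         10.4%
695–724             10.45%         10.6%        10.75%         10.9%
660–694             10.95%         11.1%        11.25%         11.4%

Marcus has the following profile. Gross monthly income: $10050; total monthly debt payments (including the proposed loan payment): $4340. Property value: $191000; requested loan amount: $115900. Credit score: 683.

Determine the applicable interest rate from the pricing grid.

Credit score 683 ≥ 660; DTI = 4,340/10,050 = 43.2% ≤ 45%
LTV: 115,900 ÷ 191,000 = 60.7%, within 80% cap
Row: 683 falls in 660–694. Column: 60.7% falls in 53.01–62%. Rate = 11.1%.

11.1%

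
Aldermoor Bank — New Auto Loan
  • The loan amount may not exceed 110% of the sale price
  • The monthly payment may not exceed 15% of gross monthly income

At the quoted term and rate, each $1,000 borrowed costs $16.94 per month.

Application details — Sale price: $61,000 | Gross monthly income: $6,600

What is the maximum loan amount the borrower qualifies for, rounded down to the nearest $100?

$58,400

Payment cap: 15% × $6,600 = $990/month.
At $16.94 per $1,000, that supports 990/16.94 × 1,000 ≈ $58,441 → $58,400.
LTV cap: 110% × $61,000 = $67,100 → $67,100.
Binding constraint: payment-to-income.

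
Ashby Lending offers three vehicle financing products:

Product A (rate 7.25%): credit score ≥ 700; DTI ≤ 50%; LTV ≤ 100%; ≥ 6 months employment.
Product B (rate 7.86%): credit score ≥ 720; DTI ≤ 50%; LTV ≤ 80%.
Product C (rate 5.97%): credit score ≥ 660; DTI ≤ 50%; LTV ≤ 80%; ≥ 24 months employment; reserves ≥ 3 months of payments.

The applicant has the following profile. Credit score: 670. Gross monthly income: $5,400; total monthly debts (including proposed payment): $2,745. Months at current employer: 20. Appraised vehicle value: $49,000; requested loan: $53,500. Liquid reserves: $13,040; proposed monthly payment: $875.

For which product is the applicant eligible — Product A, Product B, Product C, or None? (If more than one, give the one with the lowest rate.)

DTI = 2,745/5,400 = 50.8%.
LTV = 53,500/49,000 = 109.2%.
Reserves = 13,040/875 = 14.9 months.
Product A: score 670 < 700; DTI 50.8% > 50%; LTV 109.2% > 100%; employment 20 ≥ 6 mo → does not qualify.
Product B: score 670 < 720; DTI 50.8% > 50%; LTV 109.2% > 80% → does not qualify.
Product C: score 670 ≥ 660; DTI 50.8% > 50%; LTV 109.2% > 80%; employment 20 < 24 mo; reserves 14.9 ≥ 3 mo → does not qualify.

None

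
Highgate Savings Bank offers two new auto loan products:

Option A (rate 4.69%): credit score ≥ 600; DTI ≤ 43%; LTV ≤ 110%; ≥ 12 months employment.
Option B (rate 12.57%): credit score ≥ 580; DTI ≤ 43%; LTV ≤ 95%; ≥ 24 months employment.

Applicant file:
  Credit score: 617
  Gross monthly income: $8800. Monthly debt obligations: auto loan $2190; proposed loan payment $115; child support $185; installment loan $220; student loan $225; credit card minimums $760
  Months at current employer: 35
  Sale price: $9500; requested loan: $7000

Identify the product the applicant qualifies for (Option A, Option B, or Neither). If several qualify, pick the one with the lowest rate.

Total debts = (2,190 + 115 + 185 + 220 + 225 + 760) = 3,695; DTI = 3,695/8,800 = 42%.
LTV = 7,000/9,500 = 73.7%.
Option A: score 617 ≥ 600; DTI 42% ≤ 43%; LTV 73.7% ≤ 110%; employment 35 ≥ 12 mo → qualifies.
Option B: score 617 ≥ 580; DTI 42% ≤ 43%; LTV 73.7% ≤ 95%; employment 35 ≥ 24 mo → qualifies.
Qualifying: Option A, Option B. Lowest rate is 4.69% → Option A.

Option A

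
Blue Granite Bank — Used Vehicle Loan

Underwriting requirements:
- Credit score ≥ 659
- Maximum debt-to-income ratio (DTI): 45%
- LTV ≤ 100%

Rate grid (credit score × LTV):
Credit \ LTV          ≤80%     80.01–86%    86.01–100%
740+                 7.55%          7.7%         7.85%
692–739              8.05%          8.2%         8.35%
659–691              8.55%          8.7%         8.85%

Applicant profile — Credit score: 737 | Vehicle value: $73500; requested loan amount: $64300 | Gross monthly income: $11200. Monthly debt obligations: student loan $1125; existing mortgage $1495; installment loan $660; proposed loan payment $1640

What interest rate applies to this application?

Credit score 737 ≥ 659; Total monthly debts = (1,125 + 1,495 + 660 + 1,640) = 4,920. Debt-to-income = 4,920/11,200 = 43.9% — meets 45% limit
Loan-to-value = 64,300/73,500 = 87.5% — pass (100% max)
Row: 737 falls in 692–739. Column: 87.5% falls in 86.01–100%. Rate = 8.35%.

8.35%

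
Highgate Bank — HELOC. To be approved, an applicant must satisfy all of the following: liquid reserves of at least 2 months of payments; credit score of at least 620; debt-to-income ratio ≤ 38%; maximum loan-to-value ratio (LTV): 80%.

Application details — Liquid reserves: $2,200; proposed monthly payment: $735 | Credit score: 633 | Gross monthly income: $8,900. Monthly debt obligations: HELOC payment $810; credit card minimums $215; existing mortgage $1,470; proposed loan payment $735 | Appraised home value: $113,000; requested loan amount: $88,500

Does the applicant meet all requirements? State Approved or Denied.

Approved

Liquid reserves cover 2,200/735 = 3.0 months — ≥ 2 required
Credit score 633 ≥ 620 (meets)
Total monthly debts = (810 + 215 + 1,470 + 735) = 3,230. Debt-to-income = 3,230/8,900 = 36.3% — meets 38% limit
LTV = 88,500/113,000 = 78.3% ≤ 80%
All criteria satisfied.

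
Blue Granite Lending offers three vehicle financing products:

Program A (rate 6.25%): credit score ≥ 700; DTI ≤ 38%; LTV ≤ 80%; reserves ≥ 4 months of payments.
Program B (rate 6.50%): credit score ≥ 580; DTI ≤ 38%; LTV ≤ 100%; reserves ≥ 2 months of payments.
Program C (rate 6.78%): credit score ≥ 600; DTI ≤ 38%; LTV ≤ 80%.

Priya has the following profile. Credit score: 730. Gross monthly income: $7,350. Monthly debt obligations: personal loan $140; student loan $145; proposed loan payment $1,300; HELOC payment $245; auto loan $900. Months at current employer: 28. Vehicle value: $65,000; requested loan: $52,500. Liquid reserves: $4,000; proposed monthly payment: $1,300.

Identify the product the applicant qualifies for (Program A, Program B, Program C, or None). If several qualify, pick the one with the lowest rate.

Total debts = (140 + 145 + 1,300 + 245 + 900) = 2,730; DTI = 2,730/7,350 = 37.1%.
LTV = 52,500/65,000 = 80.8%.
Reserves = 4,000/1,300 = 3.1 months.
Program A: score 730 ≥ 700; DTI 37.1% ≤ 38%; LTV 80.8% > 80%; reserves 3.1 < 4 mo → does not qualify.
Program B: score 730 ≥ 580; DTI 37.1% ≤ 38%; LTV 80.8% ≤ 100%; reserves 3.1 ≥ 2 mo → qualifies.
Program C: score 730 ≥ 600; DTI 37.1% ≤ 38%; LTV 80.8% > 80% → does not qualify.

Program B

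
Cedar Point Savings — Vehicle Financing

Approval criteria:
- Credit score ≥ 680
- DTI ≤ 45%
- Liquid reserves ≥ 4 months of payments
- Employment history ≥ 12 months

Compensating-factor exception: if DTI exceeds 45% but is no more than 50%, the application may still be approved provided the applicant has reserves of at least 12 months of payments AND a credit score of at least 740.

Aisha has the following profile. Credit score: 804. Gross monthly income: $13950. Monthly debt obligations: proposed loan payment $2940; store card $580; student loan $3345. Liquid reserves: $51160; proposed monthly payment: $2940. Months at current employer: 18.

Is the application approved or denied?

Credit score 804 ≥ 680 (meets base)
Total debts = (2,940 + 580 + 3,345) = 6,865. DTI: 6,865 ÷ 13,950 = 49.2%, over the 45% base limit.
Liquid reserves cover 51,160/2,940 = 17.4 months — ≥ 4 required
Employment 18 ≥ 12 months
49.2% falls in the override range (45%–50%), so the compensating-factor test applies.
Override check — reserves: 17.4 mo (ok); score: 804 (ok).
Both compensating conditions met → exception applies.

Approved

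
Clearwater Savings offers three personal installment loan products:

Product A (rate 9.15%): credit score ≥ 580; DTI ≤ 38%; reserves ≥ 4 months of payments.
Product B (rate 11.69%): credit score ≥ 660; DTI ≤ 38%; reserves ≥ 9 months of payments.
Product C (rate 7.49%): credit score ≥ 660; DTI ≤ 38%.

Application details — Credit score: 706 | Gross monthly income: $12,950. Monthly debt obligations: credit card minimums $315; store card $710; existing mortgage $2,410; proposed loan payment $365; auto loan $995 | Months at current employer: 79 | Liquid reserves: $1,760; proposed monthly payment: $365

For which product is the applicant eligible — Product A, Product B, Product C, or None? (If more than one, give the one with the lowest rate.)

Product C

Total debts = (315 + 710 + 2,410 + 365 + 995) = 4,795; DTI = 4,795/12,950 = 37%.
Reserves = 1,760/365 = 4.8 months.
Product A: score 706 ≥ 580; DTI 37% ≤ 38%; reserves 4.8 ≥ 4 mo → qualifies.
Product B: score 706 ≥ 660; DTI 37% ≤ 38%; reserves 4.8 < 9 mo → does not qualify.
Product C: score 706 ≥ 660; DTI 37% ≤ 38% → qualifies.
Qualifying: Product A, Product C. Lowest rate is 7.49% → Product C.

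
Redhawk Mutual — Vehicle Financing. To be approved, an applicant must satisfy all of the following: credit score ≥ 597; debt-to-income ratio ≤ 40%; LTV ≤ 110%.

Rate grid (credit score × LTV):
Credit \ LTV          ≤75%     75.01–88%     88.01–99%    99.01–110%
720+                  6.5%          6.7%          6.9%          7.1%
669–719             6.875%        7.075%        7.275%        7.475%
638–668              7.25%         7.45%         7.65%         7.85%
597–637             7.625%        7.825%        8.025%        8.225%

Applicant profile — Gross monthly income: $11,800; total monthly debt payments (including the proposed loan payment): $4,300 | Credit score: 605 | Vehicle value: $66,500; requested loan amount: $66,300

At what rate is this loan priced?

Credit score 605 ≥ 597; Debt-to-income = 4,300/11,800 = 36.4% — meets 40% limit
LTV: 66,300 ÷ 66,500 = 99.7%, within 110% cap
Row: 605 falls in 597–637. Column: 99.7% falls in 99.01–110%. Rate = 8.225%.

8.225%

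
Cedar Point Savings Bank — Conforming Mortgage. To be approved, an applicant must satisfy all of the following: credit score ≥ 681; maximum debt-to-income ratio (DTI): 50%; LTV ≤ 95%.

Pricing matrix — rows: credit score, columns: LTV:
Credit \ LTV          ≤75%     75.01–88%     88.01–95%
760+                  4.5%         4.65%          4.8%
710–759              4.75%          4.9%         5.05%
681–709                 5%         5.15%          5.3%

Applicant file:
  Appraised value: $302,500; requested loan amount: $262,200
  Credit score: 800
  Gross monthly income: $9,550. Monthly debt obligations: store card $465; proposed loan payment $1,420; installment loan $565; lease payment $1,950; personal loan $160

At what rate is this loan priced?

Credit score 800 ≥ 681; Total monthly debts = (465 + 1,420 + 565 + 1,950 + 160) = 4,560. DTI: 4,560 ÷ 9,550 = 47.7%, within the 50% cap
LTV = 262,200/302,500 = 86.7% ≤ 95%
Credit 800 → row 760+; LTV 86.7% → column 75.01–88%. Grid cell → 4.65%.

4.65%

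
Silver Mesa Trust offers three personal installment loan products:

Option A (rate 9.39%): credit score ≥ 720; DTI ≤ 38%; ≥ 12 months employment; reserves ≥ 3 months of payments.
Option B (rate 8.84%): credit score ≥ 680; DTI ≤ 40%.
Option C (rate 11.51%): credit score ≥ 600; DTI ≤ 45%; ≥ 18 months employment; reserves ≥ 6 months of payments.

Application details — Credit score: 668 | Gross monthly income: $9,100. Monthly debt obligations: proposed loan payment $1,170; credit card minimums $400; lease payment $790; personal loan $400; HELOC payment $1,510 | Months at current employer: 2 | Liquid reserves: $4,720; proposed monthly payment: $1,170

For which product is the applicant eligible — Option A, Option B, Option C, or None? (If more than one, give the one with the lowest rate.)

Total debts = (1,170 + 400 + 790 + 400 + 1,510) = 4,270; DTI = 4,270/9,100 = 46.9%.
Reserves = 4,720/1,170 = 4.0 months.
Option A: score 668 < 720; DTI 46.9% > 38%; employment 2 < 12 mo; reserves 4.0 ≥ 3 mo → does not qualify.
Option B: score 668 < 680; DTI 46.9% > 40% → does not qualify.
Option C: score 668 ≥ 600; DTI 46.9% > 45%; employment 2 < 18 mo; reserves 4.0 < 6 mo → does not qualify.

None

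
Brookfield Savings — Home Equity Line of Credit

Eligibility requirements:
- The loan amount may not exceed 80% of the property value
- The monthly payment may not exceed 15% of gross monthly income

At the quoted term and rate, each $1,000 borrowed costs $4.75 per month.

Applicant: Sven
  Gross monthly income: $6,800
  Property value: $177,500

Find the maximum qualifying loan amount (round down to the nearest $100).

$142,000

Payment cap: 15% × $6,800 = $1,020/month.
At $4.75 per $1,000, that supports 1,020/4.75 × 1,000 ≈ $214,736 → $214,700.
LTV cap: 80% × $177,500 = $142,000 → $142,000.
Binding constraint: loan-to-value.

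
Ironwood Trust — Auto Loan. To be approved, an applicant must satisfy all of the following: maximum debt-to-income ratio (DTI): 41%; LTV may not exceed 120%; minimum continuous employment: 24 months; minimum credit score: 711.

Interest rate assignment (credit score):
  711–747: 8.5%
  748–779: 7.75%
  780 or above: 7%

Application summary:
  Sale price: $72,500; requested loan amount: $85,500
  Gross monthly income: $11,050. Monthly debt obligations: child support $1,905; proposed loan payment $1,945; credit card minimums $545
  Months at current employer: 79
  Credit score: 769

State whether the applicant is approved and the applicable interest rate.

Approved at 7.75%

Credit score 769 ≥ 711 (meets minimum)
Employment 79 ≥ 24 months
LTV: 85,500 ÷ 72,500 = 117.9%, within 120% cap
Total monthly debts = (1,905 + 1,945 + 545) = 4,395. DTI = 4,395/11,050 = 39.8% ≤ 41%
All requirements met. Score 769 falls in the 748–779 tier → 7.75%.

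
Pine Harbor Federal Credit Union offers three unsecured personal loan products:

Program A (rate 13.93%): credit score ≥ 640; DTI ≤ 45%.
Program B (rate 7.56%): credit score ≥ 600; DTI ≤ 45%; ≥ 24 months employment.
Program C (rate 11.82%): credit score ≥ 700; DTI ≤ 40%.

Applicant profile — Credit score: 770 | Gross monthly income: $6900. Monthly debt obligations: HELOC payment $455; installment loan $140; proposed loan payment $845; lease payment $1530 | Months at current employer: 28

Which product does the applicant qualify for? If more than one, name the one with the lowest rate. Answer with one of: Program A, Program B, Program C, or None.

Program B

Total debts = (455 + 140 + 845 + 1,530) = 2,970; DTI = 2,970/6,900 = 43%.
Program A: score 770 ≥ 640; DTI 43% ≤ 45% → qualifies.
Program B: score 770 ≥ 600; DTI 43% ≤ 45%; employment 28 ≥ 24 mo → qualifies.
Program C: score 770 ≥ 700; DTI 43% > 40% → does not qualify.
Qualifying: Program A, Program B. Lowest rate is 7.56% → Program B.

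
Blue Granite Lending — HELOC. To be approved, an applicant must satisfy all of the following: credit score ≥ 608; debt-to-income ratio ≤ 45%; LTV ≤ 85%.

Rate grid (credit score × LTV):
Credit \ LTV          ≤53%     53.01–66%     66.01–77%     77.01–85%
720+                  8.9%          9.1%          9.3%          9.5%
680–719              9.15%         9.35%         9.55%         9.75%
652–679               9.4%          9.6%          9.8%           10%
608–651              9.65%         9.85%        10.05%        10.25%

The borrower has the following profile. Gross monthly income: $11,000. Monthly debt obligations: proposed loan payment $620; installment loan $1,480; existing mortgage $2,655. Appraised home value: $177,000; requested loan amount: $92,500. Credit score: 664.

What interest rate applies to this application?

Credit score 664 ≥ 608; Total monthly debts = (620 + 1,480 + 2,655) = 4,755. DTI = 4,755/11,000 = 43.2% ≤ 45%
Loan-to-value = 92,500/177,000 = 52.3% — pass (85% max)
Row: 664 falls in 652–679. Column: 52.3% falls in ≤53%. Rate = 9.4%.

9.4%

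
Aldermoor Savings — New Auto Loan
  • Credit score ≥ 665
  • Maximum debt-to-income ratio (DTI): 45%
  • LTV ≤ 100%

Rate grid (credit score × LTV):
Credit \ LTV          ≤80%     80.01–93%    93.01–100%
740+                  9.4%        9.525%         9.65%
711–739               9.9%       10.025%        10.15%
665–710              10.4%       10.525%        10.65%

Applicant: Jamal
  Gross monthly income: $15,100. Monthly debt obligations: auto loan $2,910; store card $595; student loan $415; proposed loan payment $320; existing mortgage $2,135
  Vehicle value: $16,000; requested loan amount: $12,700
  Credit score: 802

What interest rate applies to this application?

9.4%

Credit score 802 ≥ 665; Total monthly debts = (2,910 + 595 + 415 + 320 + 2,135) = 6,375. DTI = 6,375/15,100 = 42.2% ≤ 45%
LTV = 12,700/16,000 = 79.4% ≤ 100%
Score 802 is in the 740+ band; LTV 79.4% is in the ≤80% band → 9.4%.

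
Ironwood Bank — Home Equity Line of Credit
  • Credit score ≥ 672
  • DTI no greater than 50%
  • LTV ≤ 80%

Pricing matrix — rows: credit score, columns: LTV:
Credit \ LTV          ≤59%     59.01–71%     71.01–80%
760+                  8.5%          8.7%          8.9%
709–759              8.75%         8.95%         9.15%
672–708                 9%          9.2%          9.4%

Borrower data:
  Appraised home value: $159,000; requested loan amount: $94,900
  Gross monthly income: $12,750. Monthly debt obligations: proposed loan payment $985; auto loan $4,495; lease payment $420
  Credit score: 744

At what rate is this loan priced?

Credit score 744 ≥ 672; Total monthly debts = (985 + 4,495 + 420) = 5,900. DTI: 5,900 ÷ 12,750 = 46.3%, within the 50% cap
LTV = 94,900/159,000 = 59.7% ≤ 80%
Row: 744 falls in 709–759. Column: 59.7% falls in 59.01–71%. Rate = 8.95%.

8.95%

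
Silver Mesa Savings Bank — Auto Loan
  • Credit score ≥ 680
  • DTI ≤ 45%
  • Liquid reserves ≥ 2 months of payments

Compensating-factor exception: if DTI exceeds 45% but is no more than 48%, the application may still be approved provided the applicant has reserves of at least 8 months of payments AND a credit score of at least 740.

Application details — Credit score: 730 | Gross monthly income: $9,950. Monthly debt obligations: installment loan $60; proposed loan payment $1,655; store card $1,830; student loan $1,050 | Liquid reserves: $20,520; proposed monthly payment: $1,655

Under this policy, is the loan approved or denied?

Denied

Credit score 730 ≥ 680 (meets base)
Total debts = (60 + 1,655 + 1,830 + 1,050) = 4,595. DTI: 4,595 ÷ 9,950 = 46.2%, over the 45% base limit.
Reserves: 20,520 ÷ 1,655 = 12.4 months (meets 2-month minimum)
DTI 46.2% is within the 45%–48% exception band; checking compensating factors.
Override check — reserves: 12.4 mo (ok); score: 730 (below 740).
Override conditions not both satisfied; exception does not apply.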